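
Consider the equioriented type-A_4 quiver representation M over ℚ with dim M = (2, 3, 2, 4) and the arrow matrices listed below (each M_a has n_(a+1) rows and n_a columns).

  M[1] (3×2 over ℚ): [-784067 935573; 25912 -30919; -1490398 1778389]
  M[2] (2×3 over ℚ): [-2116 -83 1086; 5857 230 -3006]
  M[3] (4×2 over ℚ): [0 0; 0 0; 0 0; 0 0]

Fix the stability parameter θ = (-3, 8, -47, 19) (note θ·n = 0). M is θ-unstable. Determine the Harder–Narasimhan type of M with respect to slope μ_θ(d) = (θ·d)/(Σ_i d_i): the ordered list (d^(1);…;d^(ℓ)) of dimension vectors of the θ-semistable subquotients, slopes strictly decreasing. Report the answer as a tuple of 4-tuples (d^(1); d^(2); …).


Interval decomposition of M: I[1,3]^2, I[2,2], I[4,4]^4.
HN type (ℓ=3): μ^(1)=19; μ^(2)=8; μ^(3)=-14

((0, 0, 0, 4); (0, 1, 0, 0); (2, 2, 2, 0))


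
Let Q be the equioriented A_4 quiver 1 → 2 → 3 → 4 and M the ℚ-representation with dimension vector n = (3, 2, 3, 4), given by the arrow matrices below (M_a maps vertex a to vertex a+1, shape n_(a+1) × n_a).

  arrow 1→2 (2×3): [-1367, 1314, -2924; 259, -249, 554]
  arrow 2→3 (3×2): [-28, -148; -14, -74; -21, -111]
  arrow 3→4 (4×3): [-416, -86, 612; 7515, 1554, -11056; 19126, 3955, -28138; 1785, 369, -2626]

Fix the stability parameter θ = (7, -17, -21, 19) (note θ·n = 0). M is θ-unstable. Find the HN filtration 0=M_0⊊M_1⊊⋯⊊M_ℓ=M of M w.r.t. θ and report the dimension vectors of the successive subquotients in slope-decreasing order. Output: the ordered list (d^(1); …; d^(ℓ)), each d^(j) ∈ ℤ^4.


Barcode: M ≅ I[1,1], I[1,2], I[1,3], I[3,4]^2, I[4,4]^2. HN layers by μ_θ (5 steps, strictly decreasing):
  μ^(1)=19; μ^(2)=7; μ^(3)=-5; μ^(4)=-31/3; μ^(5)=-21

((0, 0, 0, 4); (1, 0, 0, 0); (1, 1, 0, 0); (1, 1, 1, 0); (0, 0, 2, 0))


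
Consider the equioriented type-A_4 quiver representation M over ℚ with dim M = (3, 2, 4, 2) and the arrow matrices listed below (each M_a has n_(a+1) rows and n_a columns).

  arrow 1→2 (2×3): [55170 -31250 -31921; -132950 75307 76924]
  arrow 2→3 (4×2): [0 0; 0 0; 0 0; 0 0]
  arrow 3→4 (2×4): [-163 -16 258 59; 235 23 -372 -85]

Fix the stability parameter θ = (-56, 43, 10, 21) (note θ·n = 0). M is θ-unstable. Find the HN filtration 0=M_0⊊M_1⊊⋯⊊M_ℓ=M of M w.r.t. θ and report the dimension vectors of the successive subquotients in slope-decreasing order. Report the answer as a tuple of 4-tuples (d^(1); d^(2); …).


Barcode: M ≅ I[1,1], I[1,2]^2, I[3,3]^2, I[3,4]^2. HN layers by μ_θ (4 steps, strictly decreasing):
  μ^(1)=43; μ^(2)=21; μ^(3)=10; μ^(4)=-56

((0, 2, 0, 0); (0, 0, 0, 2); (0, 0, 4, 0); (3, 0, 0, 0))


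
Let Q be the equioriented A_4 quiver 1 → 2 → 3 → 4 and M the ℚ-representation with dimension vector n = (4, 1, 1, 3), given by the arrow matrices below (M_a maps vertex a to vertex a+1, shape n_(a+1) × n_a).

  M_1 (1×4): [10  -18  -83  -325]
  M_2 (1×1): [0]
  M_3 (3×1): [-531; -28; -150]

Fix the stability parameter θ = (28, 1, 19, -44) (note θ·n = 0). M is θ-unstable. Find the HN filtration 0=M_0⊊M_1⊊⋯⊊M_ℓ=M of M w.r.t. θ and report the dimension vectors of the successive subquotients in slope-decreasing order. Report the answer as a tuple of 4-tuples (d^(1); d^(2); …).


Interval decomposition of M: I[1,1]^3, I[1,2], I[3,4], I[4,4]^2.
HN type (ℓ=4): μ^(1)=28; μ^(2)=29/2; μ^(3)=-25/2; μ^(4)=-44

((3, 0, 0, 0); (1, 1, 0, 0); (0, 0, 1, 1); (0, 0, 0, 2))


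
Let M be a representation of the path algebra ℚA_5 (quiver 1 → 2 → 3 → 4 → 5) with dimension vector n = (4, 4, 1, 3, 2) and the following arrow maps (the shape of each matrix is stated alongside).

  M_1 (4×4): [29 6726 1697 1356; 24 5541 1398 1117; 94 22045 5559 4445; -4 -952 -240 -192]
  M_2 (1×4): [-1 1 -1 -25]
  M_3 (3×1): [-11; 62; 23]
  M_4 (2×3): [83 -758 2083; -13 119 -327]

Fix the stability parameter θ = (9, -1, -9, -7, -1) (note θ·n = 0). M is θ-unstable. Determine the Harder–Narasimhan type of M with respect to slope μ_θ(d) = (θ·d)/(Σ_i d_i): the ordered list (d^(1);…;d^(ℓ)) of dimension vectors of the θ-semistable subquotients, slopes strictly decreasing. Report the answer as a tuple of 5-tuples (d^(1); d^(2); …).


Via rank(M_{q-1}∘⋯∘M_p): M ≅ I[1,1], I[1,2]^2, I[1,4], I[2,2], I[4,5]^2.
μ_θ-semistable layers: μ^(1)=9; μ^(2)=4; μ^(3)=-1; μ^(4)=-2; μ^(5)=-7

((1, 0, 0, 0, 0); (2, 2, 0, 0, 0); (0, 1, 0, 0, 2); (1, 1, 1, 1, 0); (0, 0, 0, 2, 0))


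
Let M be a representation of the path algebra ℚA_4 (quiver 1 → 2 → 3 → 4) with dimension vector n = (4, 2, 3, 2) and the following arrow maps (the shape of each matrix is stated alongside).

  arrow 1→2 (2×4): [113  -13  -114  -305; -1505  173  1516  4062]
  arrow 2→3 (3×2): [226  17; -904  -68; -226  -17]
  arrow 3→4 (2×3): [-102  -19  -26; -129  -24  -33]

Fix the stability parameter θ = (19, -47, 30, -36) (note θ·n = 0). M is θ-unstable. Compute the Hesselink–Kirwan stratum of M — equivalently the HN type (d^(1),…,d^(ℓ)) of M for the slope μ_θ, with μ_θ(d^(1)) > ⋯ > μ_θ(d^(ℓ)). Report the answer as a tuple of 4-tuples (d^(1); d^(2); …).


Barcode: M ≅ I[1,1]^2, I[1,2], I[1,3], I[3,4]^2. HN layers by μ_θ (4 steps, strictly decreasing):
  μ^(1)=30; μ^(2)=19; μ^(3)=-3; μ^(4)=-14

((0, 0, 1, 0); (2, 0, 0, 0); (0, 0, 2, 2); (2, 2, 0, 0))


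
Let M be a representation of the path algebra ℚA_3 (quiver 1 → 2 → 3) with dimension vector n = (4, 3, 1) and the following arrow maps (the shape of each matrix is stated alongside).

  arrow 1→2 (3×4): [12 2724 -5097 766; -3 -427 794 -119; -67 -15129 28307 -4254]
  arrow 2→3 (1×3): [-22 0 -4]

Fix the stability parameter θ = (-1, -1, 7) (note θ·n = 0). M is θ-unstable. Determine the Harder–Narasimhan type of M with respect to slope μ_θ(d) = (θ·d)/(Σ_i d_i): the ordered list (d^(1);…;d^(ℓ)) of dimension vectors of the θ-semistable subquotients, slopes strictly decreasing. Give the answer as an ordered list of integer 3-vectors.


Barcode: M ≅ I[1,1], I[1,2]^2, I[1,3]. HN layers by μ_θ (2 steps, strictly decreasing):
  μ^(1)=7; μ^(2)=-1

((0, 0, 1); (4, 3, 0))


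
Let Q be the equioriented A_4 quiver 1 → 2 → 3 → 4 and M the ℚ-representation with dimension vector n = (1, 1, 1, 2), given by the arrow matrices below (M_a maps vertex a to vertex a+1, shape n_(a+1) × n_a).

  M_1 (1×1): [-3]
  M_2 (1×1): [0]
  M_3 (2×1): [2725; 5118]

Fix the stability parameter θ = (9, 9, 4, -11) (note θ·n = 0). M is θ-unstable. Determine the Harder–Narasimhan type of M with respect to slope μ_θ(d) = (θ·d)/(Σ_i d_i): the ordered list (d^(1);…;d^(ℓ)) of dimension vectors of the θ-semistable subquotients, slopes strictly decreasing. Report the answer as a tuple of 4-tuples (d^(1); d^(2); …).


Interval decomposition of M: I[1,2], I[3,4], I[4,4].
HN type (ℓ=3): μ^(1)=9; μ^(2)=-7/2; μ^(3)=-11

((1, 1, 0, 0); (0, 0, 1, 1); (0, 0, 0, 1))


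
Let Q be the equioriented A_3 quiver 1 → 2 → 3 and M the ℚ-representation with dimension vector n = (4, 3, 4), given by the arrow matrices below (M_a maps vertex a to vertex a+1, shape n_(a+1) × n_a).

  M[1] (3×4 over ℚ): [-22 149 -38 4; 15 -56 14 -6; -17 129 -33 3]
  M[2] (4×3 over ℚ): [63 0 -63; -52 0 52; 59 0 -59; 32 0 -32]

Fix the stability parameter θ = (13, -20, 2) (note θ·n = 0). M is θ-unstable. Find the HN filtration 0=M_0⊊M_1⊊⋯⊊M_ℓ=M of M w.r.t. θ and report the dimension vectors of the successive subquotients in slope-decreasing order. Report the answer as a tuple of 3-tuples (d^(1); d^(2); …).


Barcode: M ≅ I[1,1], I[1,2]^2, I[1,3], I[3,3]^3. HN layers by μ_θ (3 steps, strictly decreasing):
  μ^(1)=13; μ^(2)=2; μ^(3)=-7/2

((1, 0, 0); (0, 0, 4); (3, 3, 0))


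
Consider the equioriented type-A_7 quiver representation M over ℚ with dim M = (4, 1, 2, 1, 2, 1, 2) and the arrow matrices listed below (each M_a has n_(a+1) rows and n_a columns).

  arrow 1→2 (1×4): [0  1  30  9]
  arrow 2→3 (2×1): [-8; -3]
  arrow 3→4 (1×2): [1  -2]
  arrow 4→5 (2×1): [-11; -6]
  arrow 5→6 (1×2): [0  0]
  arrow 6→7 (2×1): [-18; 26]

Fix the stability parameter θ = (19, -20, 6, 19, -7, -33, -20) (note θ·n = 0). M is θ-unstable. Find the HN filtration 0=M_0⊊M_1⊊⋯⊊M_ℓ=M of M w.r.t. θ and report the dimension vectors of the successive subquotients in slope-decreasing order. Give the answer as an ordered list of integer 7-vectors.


Via rank(M_{q-1}∘⋯∘M_p): M ≅ I[1,1]^3, I[1,5], I[3,3], I[5,5], I[6,7], I[7,7].
μ_θ-semistable layers: μ^(1)=19; μ^(2)=6; μ^(3)=-1/2; μ^(4)=-7; μ^(5)=-20; μ^(6)=-33

((3, 0, 0, 0, 0, 0, 0); (0, 0, 2, 1, 1, 0, 0); (1, 1, 0, 0, 0, 0, 0); (0, 0, 0, 0, 1, 0, 0); (0, 0, 0, 0, 0, 0, 2); (0, 0, 0, 0, 0, 1, 0))


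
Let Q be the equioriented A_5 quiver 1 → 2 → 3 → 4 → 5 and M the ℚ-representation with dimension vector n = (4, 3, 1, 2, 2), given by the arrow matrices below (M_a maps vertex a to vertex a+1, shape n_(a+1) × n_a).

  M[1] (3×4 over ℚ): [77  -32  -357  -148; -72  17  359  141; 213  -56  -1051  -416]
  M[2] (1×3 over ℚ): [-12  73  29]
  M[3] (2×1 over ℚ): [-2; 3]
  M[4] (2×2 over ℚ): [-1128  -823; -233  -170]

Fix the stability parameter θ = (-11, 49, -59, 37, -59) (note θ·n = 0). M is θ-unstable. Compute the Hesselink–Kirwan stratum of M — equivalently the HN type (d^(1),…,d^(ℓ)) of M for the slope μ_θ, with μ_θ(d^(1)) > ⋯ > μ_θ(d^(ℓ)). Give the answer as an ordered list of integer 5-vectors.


Via rank(M_{q-1}∘⋯∘M_p): M ≅ I[1,1], I[1,2]^2, I[1,5], I[4,5].
μ_θ-semistable layers: μ^(1)=49; μ^(2)=-8; μ^(3)=-11

((0, 2, 0, 0, 0); (0, 1, 1, 1, 1); (4, 0, 0, 1, 1))


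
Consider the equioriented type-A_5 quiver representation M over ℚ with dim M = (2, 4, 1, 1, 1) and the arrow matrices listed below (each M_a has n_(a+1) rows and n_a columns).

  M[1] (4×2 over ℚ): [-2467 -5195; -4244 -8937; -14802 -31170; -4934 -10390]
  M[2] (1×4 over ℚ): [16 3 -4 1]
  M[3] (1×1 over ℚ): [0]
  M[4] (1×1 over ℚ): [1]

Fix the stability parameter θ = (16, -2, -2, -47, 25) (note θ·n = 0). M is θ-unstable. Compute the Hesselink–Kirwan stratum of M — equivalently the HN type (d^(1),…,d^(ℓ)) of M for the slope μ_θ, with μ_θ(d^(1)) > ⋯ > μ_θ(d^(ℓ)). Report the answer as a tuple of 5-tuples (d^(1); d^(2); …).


Via rank(M_{q-1}∘⋯∘M_p): M ≅ I[1,2], I[1,3], I[2,2]^2, I[4,5].
μ_θ-semistable layers: μ^(1)=25; μ^(2)=7; μ^(3)=4; μ^(4)=-2; μ^(5)=-47

((0, 0, 0, 0, 1); (1, 1, 0, 0, 0); (1, 1, 1, 0, 0); (0, 2, 0, 0, 0); (0, 0, 0, 1, 0))


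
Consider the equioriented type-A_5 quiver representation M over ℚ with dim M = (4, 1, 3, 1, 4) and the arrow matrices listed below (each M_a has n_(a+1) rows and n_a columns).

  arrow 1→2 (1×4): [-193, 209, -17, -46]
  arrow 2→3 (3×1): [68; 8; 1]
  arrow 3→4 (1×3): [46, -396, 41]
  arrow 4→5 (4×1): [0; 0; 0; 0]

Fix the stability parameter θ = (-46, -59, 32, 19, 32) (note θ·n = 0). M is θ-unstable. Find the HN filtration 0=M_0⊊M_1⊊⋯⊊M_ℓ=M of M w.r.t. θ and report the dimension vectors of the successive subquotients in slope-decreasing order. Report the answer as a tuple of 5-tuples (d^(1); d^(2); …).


Interval decomposition of M: I[1,1]^3, I[1,4], I[3,3]^2, I[5,5]^4.
HN type (ℓ=4): μ^(1)=32; μ^(2)=51/2; μ^(3)=-46; μ^(4)=-105/2

((0, 0, 2, 0, 4); (0, 0, 1, 1, 0); (3, 0, 0, 0, 0); (1, 1, 0, 0, 0))


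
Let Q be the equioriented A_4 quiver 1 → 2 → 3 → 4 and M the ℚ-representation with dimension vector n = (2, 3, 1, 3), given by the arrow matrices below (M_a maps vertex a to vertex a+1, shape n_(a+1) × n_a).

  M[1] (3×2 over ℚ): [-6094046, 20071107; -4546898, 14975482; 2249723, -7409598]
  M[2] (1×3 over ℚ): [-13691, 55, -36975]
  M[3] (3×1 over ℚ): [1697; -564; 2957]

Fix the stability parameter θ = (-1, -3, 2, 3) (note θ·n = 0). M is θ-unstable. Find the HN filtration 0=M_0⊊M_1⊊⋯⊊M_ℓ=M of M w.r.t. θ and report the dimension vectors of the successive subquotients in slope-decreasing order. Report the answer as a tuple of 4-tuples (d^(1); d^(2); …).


Via rank(M_{q-1}∘⋯∘M_p): M ≅ I[1,2], I[1,4], I[2,2], I[4,4]^2.
μ_θ-semistable layers: μ^(1)=3; μ^(2)=2; μ^(3)=-2; μ^(4)=-3

((0, 0, 0, 3); (0, 0, 1, 0); (2, 2, 0, 0); (0, 1, 0, 0))


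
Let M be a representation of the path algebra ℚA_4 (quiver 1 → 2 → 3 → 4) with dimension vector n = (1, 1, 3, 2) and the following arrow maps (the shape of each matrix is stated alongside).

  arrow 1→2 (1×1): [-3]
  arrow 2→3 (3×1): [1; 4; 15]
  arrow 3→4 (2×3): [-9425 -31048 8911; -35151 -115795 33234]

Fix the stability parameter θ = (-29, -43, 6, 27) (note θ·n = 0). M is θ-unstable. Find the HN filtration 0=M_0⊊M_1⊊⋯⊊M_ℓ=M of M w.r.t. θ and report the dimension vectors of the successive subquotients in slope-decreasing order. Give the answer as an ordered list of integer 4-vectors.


Interval decomposition of M: I[1,4], I[3,3], I[3,4].
HN type (ℓ=3): μ^(1)=27; μ^(2)=6; μ^(3)=-36

((0, 0, 0, 2); (0, 0, 3, 0); (1, 1, 0, 0))


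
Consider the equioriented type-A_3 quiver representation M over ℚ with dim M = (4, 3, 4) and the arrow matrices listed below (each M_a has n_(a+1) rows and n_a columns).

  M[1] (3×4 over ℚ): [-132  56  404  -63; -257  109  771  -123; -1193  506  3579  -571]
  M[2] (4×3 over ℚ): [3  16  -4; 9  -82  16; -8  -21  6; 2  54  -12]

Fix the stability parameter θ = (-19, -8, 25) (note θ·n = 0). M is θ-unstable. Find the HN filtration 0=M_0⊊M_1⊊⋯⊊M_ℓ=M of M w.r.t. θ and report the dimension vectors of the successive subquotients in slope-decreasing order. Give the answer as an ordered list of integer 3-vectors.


Interval decomposition of M: I[1,1], I[1,2], I[1,3]^2, I[3,3]^2.
HN type (ℓ=3): μ^(1)=25; μ^(2)=-8; μ^(3)=-19

((0, 0, 4); (0, 3, 0); (4, 0, 0))


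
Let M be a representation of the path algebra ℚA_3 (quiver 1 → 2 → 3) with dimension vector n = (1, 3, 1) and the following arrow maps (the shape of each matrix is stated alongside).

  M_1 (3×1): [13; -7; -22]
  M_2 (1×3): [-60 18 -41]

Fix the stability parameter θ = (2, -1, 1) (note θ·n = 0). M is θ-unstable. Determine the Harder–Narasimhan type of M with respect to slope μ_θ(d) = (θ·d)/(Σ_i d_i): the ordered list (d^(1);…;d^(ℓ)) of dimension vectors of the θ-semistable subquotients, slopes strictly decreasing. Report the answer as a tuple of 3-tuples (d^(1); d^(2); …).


Interval decomposition of M: I[1,3], I[2,2]^2.
HN type (ℓ=3): μ^(1)=1; μ^(2)=1/2; μ^(3)=-1

((0, 0, 1); (1, 1, 0); (0, 2, 0))


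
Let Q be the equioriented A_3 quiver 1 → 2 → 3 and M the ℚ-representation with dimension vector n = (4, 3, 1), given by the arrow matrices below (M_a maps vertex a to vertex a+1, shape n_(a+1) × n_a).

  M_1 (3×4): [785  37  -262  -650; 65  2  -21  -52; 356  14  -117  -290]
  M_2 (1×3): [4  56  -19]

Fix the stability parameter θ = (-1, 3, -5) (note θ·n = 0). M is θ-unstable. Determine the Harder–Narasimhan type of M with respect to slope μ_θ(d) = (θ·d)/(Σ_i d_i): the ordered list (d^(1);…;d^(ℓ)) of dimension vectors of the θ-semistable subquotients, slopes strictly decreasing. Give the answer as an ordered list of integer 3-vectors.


Via rank(M_{q-1}∘⋯∘M_p): M ≅ I[1,1], I[1,2]^2, I[1,3].
μ_θ-semistable layers: μ^(1)=3; μ^(2)=-1

((0, 2, 0); (4, 1, 1))


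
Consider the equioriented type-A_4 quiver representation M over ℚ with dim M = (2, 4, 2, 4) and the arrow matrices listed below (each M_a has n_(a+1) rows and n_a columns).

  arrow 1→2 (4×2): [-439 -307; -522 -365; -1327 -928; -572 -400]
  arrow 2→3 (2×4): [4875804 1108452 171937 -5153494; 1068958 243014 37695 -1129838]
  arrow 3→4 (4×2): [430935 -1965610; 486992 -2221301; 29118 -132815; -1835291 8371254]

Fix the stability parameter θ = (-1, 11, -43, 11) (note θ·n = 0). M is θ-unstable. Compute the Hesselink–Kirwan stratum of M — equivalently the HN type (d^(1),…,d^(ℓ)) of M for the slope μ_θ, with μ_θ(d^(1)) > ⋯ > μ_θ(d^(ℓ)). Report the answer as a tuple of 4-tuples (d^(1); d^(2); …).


Interval decomposition of M: I[1,2], I[1,4], I[2,2], I[2,4], I[4,4]^2.
HN type (ℓ=4): μ^(1)=11; μ^(2)=-1; μ^(3)=-11; μ^(4)=-16

((0, 2, 0, 4); (1, 0, 0, 0); (1, 1, 1, 0); (0, 1, 1, 0))


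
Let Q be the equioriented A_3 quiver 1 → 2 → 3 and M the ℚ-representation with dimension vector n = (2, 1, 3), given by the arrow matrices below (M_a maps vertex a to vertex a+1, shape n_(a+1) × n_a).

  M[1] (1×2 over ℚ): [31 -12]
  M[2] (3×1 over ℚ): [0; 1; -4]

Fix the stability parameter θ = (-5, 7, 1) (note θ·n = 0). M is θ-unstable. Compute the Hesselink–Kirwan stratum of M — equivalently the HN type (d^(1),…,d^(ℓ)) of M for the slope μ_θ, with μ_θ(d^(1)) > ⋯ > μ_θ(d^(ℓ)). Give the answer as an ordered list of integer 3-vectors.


Via rank(M_{q-1}∘⋯∘M_p): M ≅ I[1,1], I[1,3], I[3,3]^2.
μ_θ-semistable layers: μ^(1)=4; μ^(2)=1; μ^(3)=-5

((0, 1, 1); (0, 0, 2); (2, 0, 0))


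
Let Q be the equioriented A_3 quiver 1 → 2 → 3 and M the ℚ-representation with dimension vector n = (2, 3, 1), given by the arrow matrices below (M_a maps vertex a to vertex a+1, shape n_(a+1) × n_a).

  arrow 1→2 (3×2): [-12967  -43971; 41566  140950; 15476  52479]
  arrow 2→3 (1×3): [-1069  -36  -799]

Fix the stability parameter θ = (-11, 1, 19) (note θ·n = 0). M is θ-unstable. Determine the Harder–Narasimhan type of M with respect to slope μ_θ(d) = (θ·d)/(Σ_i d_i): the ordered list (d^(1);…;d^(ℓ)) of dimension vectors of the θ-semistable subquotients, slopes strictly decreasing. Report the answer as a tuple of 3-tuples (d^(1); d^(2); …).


Barcode: M ≅ I[1,2], I[1,3], I[2,2]. HN layers by μ_θ (3 steps, strictly decreasing):
  μ^(1)=19; μ^(2)=1; μ^(3)=-11

((0, 0, 1); (0, 3, 0); (2, 0, 0))


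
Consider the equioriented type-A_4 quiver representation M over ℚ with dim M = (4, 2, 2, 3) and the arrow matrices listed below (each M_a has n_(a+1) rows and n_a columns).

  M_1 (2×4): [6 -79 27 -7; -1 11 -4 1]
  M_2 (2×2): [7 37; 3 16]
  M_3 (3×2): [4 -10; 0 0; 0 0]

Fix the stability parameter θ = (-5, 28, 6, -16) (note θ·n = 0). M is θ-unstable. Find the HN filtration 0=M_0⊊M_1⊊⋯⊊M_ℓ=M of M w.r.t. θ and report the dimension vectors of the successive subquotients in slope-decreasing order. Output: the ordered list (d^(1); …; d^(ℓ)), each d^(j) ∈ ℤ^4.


Via rank(M_{q-1}∘⋯∘M_p): M ≅ I[1,1]^2, I[1,3], I[1,4], I[4,4]^2.
μ_θ-semistable layers: μ^(1)=17; μ^(2)=6; μ^(3)=-5; μ^(4)=-16

((0, 1, 1, 0); (0, 1, 1, 1); (4, 0, 0, 0); (0, 0, 0, 2))


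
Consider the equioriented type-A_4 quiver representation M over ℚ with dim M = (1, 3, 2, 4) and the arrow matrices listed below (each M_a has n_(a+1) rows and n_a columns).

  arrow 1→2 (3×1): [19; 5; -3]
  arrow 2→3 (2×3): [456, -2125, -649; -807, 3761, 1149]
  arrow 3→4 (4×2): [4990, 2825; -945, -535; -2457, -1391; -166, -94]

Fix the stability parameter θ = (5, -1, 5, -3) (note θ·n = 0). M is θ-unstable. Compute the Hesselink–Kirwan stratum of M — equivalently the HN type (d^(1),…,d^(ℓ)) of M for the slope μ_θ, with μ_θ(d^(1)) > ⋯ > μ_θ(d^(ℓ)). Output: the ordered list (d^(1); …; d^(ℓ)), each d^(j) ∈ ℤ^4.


Barcode: M ≅ I[1,4], I[2,2], I[2,4], I[4,4]^2. HN layers by μ_θ (4 steps, strictly decreasing):
  μ^(1)=3/2; μ^(2)=1; μ^(3)=-1; μ^(4)=-3

((1, 1, 1, 1); (0, 0, 1, 1); (0, 2, 0, 0); (0, 0, 0, 2))


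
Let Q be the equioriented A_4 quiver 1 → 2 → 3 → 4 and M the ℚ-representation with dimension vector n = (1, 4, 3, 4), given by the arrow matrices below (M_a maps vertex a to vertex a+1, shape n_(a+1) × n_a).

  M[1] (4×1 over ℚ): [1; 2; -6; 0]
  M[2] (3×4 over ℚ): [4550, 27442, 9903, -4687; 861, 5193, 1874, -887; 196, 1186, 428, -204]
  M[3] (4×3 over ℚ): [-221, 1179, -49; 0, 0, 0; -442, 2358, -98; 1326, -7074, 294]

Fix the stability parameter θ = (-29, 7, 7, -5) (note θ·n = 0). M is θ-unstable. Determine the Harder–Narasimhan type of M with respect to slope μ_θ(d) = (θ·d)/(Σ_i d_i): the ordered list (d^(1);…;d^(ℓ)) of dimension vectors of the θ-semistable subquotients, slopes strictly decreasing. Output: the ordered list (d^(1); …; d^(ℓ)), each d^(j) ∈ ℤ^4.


Interval decomposition of M: I[1,4], I[2,2], I[2,3]^2, I[4,4]^3.
HN type (ℓ=4): μ^(1)=7; μ^(2)=3; μ^(3)=-5; μ^(4)=-29

((0, 3, 2, 0); (0, 1, 1, 1); (0, 0, 0, 3); (1, 0, 0, 0))


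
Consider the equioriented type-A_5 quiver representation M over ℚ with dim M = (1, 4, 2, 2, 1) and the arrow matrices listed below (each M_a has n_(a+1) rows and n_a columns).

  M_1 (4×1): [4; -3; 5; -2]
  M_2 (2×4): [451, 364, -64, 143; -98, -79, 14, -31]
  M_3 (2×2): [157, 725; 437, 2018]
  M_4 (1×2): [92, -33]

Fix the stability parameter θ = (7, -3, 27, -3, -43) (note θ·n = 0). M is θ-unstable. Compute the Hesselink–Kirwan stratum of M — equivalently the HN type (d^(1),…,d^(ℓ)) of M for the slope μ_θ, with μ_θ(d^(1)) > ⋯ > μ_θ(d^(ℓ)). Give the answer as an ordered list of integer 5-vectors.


Barcode: M ≅ I[1,4], I[2,2]^2, I[2,5]. HN layers by μ_θ (4 steps, strictly decreasing):
  μ^(1)=12; μ^(2)=2; μ^(3)=-3; μ^(4)=-11/2

((0, 0, 1, 1, 0); (1, 1, 0, 0, 0); (0, 2, 0, 0, 0); (0, 1, 1, 1, 1))


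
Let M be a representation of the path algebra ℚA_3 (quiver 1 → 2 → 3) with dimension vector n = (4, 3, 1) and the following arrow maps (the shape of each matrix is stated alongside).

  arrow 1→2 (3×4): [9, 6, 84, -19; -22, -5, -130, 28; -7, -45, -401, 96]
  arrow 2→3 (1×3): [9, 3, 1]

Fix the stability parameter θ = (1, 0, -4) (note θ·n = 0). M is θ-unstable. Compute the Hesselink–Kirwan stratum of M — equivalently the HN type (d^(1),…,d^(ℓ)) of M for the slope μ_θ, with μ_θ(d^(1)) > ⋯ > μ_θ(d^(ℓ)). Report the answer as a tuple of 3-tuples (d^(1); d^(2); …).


Via rank(M_{q-1}∘⋯∘M_p): M ≅ I[1,1], I[1,2]^2, I[1,3].
μ_θ-semistable layers: μ^(1)=1; μ^(2)=1/2; μ^(3)=-1

((1, 0, 0); (2, 2, 0); (1, 1, 1))


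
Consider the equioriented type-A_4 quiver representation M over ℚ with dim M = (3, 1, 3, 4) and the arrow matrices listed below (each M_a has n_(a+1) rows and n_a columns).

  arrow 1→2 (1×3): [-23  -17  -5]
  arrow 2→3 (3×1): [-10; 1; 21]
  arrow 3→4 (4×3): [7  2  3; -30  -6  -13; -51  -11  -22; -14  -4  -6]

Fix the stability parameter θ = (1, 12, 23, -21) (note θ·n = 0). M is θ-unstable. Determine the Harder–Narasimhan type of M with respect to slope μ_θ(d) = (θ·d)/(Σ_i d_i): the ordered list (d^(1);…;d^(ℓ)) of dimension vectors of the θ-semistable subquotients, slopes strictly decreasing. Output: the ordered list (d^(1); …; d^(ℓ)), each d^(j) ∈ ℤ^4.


Barcode: M ≅ I[1,1]^2, I[1,4], I[3,4]^2, I[4,4]. HN layers by μ_θ (3 steps, strictly decreasing):
  μ^(1)=14/3; μ^(2)=1; μ^(3)=-21

((0, 1, 1, 1); (3, 0, 2, 2); (0, 0, 0, 1))


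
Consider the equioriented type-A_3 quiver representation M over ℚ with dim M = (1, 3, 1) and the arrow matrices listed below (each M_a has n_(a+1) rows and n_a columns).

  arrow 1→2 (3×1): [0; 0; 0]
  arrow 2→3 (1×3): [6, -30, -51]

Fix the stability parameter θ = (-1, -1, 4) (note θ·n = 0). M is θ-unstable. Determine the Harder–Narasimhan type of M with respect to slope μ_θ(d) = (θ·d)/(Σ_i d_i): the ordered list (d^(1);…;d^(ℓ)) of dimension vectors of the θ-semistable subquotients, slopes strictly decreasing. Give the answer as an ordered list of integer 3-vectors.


Barcode: M ≅ I[1,1], I[2,2]^2, I[2,3]. HN layers by μ_θ (2 steps, strictly decreasing):
  μ^(1)=4; μ^(2)=-1

((0, 0, 1); (1, 3, 0))


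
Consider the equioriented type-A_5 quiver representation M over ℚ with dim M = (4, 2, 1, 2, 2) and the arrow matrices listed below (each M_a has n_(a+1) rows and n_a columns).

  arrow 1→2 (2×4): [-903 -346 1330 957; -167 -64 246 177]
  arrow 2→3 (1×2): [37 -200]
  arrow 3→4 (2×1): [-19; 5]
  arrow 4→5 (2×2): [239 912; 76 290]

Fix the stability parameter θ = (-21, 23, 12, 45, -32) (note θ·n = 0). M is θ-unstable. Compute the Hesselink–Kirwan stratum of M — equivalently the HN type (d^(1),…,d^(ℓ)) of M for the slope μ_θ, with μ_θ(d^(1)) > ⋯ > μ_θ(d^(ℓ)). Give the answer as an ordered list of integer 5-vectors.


Via rank(M_{q-1}∘⋯∘M_p): M ≅ I[1,1]^2, I[1,2], I[1,5], I[4,5].
μ_θ-semistable layers: μ^(1)=23; μ^(2)=12; μ^(3)=13/2; μ^(4)=-21

((0, 1, 0, 0, 0); (0, 1, 1, 1, 1); (0, 0, 0, 1, 1); (4, 0, 0, 0, 0))


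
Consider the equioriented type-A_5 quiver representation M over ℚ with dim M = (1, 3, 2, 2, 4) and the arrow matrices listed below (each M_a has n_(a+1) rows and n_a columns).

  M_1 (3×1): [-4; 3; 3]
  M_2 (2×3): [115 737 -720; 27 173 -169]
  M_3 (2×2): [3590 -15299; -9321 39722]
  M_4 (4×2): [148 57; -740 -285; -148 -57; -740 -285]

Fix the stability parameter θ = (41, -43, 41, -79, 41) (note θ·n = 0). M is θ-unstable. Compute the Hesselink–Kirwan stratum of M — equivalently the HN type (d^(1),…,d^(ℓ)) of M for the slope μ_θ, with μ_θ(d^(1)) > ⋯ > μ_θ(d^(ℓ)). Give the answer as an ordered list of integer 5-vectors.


Interval decomposition of M: I[1,5], I[2,2], I[2,4], I[5,5]^3.
HN type (ℓ=4): μ^(1)=41; μ^(2)=-10; μ^(3)=-19; μ^(4)=-43

((0, 0, 0, 0, 4); (1, 1, 1, 1, 0); (0, 0, 1, 1, 0); (0, 2, 0, 0, 0))


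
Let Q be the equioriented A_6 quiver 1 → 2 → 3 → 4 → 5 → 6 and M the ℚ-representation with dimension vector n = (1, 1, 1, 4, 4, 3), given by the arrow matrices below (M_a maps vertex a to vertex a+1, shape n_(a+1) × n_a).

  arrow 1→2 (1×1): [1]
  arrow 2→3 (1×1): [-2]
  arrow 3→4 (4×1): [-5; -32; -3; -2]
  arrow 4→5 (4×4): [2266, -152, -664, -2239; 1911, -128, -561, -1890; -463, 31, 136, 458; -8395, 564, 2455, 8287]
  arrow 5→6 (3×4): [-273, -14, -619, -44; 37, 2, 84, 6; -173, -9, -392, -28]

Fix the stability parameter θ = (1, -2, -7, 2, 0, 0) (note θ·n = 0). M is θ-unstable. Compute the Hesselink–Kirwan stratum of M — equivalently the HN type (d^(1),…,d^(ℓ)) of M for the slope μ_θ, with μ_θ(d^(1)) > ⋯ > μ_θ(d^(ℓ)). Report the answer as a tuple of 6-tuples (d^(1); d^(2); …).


Via rank(M_{q-1}∘⋯∘M_p): M ≅ I[1,6], I[4,4], I[4,6]^2, I[5,5].
μ_θ-semistable layers: μ^(1)=2; μ^(2)=2/3; μ^(3)=0; μ^(4)=-8/3

((0, 0, 0, 1, 0, 0); (0, 0, 0, 3, 3, 3); (0, 0, 0, 0, 1, 0); (1, 1, 1, 0, 0, 0))


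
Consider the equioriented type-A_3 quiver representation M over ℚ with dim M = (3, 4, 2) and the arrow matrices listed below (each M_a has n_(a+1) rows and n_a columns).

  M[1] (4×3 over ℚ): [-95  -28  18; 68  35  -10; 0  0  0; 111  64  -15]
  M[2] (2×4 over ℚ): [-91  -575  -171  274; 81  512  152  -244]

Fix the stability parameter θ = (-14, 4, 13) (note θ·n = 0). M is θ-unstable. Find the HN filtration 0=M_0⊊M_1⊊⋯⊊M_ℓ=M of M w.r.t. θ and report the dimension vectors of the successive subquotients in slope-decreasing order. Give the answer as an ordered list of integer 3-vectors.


Interval decomposition of M: I[1,2], I[1,3]^2, I[2,2].
HN type (ℓ=3): μ^(1)=13; μ^(2)=4; μ^(3)=-14

((0, 0, 2); (0, 4, 0); (3, 0, 0))


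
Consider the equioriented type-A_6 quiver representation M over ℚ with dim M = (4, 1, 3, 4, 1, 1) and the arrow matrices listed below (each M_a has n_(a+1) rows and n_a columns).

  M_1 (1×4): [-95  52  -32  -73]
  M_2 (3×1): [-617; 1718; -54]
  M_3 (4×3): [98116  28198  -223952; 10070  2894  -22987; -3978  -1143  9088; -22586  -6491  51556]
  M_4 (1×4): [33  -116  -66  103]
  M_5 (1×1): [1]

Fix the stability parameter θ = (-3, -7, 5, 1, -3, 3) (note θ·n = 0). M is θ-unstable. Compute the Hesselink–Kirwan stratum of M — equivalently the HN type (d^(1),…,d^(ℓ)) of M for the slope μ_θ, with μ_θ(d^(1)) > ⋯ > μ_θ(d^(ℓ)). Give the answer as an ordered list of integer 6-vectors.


Barcode: M ≅ I[1,1]^3, I[1,3], I[3,4], I[3,6], I[4,4]^2. HN layers by μ_θ (5 steps, strictly decreasing):
  μ^(1)=5; μ^(2)=3; μ^(3)=1; μ^(4)=-3; μ^(5)=-5

((0, 0, 1, 0, 0, 0); (0, 0, 1, 1, 0, 1); (0, 0, 1, 3, 1, 0); (3, 0, 0, 0, 0, 0); (1, 1, 0, 0, 0, 0))


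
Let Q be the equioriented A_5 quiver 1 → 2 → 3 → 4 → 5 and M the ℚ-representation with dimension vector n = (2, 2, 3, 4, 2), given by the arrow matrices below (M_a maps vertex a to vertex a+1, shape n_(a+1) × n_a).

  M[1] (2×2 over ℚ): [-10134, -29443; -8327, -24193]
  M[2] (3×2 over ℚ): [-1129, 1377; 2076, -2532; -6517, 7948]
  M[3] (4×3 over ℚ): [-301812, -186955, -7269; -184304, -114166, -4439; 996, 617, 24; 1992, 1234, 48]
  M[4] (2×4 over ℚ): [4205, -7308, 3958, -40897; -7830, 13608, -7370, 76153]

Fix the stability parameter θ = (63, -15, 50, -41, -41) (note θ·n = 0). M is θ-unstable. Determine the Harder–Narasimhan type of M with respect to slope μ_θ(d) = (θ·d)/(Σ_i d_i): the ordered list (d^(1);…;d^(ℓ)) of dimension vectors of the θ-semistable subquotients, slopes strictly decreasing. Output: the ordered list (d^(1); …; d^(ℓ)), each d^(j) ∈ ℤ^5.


Interval decomposition of M: I[1,3], I[1,5], I[3,4], I[4,4], I[4,5].
HN type (ℓ=5): μ^(1)=50; μ^(2)=24; μ^(3)=9/2; μ^(4)=16/5; μ^(5)=-41

((0, 0, 1, 0, 0); (1, 1, 0, 0, 0); (0, 0, 1, 1, 0); (1, 1, 1, 1, 1); (0, 0, 0, 2, 1))


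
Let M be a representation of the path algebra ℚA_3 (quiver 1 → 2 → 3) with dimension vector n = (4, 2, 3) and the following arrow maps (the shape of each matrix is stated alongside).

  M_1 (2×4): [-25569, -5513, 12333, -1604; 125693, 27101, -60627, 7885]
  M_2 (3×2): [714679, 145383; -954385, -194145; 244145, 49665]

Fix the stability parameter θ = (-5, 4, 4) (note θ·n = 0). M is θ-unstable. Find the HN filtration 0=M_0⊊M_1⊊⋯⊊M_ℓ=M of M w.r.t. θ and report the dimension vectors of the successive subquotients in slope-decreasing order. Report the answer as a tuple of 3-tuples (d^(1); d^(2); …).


Via rank(M_{q-1}∘⋯∘M_p): M ≅ I[1,1]^2, I[1,2], I[1,3], I[3,3]^2.
μ_θ-semistable layers: μ^(1)=4; μ^(2)=-5

((0, 2, 3); (4, 0, 0))


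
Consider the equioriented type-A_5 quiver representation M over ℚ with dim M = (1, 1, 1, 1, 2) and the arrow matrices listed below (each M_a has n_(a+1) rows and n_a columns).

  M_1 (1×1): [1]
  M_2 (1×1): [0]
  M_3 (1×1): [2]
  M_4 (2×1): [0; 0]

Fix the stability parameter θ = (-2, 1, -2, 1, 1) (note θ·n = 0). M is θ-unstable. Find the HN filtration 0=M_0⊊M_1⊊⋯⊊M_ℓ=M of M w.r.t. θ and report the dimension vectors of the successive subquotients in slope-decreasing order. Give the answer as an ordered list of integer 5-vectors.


Interval decomposition of M: I[1,2], I[3,4], I[5,5]^2.
HN type (ℓ=2): μ^(1)=1; μ^(2)=-2

((0, 1, 0, 1, 2); (1, 0, 1, 0, 0))


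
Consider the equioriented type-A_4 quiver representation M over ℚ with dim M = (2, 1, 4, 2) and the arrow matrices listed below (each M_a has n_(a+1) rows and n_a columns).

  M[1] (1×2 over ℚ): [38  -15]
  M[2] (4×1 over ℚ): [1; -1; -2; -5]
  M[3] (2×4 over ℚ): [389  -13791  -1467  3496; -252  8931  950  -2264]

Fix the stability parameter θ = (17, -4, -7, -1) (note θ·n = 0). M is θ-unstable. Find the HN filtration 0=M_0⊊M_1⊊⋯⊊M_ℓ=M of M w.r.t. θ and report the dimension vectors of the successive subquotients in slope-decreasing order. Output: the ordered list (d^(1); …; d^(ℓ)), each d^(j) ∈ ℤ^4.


Barcode: M ≅ I[1,1], I[1,4], I[3,3]^2, I[3,4]. HN layers by μ_θ (4 steps, strictly decreasing):
  μ^(1)=17; μ^(2)=5/4; μ^(3)=-1; μ^(4)=-7

((1, 0, 0, 0); (1, 1, 1, 1); (0, 0, 0, 1); (0, 0, 3, 0))


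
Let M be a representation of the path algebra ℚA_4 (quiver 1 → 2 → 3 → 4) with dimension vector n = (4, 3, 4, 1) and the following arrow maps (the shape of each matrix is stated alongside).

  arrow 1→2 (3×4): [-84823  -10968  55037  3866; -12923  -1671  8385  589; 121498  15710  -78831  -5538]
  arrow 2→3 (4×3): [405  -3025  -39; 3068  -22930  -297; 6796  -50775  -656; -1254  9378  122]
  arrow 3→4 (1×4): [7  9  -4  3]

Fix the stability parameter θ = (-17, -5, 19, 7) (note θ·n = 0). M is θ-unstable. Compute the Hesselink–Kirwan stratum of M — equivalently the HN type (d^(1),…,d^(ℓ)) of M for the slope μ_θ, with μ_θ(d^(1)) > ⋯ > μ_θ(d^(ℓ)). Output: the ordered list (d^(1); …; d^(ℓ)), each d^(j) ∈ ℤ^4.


Via rank(M_{q-1}∘⋯∘M_p): M ≅ I[1,1], I[1,3]^2, I[1,4], I[3,3].
μ_θ-semistable layers: μ^(1)=19; μ^(2)=13; μ^(3)=-5; μ^(4)=-17

((0, 0, 3, 0); (0, 0, 1, 1); (0, 3, 0, 0); (4, 0, 0, 0))


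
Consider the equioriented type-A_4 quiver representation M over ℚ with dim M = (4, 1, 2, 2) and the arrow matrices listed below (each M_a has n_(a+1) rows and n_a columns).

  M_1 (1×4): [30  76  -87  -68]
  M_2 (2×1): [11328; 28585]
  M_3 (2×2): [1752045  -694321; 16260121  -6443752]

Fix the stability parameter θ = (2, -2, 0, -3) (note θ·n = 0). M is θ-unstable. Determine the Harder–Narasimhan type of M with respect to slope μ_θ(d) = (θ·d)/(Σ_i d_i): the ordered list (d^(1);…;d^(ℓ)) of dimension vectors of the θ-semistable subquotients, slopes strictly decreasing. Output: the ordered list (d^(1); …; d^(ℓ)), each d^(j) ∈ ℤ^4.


Via rank(M_{q-1}∘⋯∘M_p): M ≅ I[1,1]^3, I[1,4], I[3,4].
μ_θ-semistable layers: μ^(1)=2; μ^(2)=-3/4; μ^(3)=-3/2

((3, 0, 0, 0); (1, 1, 1, 1); (0, 0, 1, 1))


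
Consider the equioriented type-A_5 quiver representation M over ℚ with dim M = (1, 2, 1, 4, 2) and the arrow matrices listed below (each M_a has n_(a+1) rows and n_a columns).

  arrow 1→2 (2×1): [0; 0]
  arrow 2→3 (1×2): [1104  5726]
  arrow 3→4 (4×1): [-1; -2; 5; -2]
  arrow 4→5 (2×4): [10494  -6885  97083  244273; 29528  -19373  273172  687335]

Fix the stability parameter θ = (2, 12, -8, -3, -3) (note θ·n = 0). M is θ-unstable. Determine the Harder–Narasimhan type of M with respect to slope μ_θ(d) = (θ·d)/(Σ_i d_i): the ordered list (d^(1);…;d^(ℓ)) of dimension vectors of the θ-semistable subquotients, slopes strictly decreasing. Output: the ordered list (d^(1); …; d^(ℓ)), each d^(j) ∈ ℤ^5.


Via rank(M_{q-1}∘⋯∘M_p): M ≅ I[1,1], I[2,2], I[2,5], I[4,4]^2, I[4,5].
μ_θ-semistable layers: μ^(1)=12; μ^(2)=2; μ^(3)=-1/2; μ^(4)=-3

((0, 1, 0, 0, 0); (1, 0, 0, 0, 0); (0, 1, 1, 1, 1); (0, 0, 0, 3, 1))


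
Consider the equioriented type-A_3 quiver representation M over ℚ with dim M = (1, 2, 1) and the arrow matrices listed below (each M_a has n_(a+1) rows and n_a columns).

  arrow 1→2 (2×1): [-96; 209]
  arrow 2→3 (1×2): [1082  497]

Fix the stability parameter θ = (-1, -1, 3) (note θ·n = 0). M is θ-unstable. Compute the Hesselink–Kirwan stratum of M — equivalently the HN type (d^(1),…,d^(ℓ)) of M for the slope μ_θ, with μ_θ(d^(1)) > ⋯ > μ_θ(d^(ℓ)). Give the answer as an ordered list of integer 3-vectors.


Via rank(M_{q-1}∘⋯∘M_p): M ≅ I[1,3], I[2,2].
μ_θ-semistable layers: μ^(1)=3; μ^(2)=-1

((0, 0, 1); (1, 2, 0))


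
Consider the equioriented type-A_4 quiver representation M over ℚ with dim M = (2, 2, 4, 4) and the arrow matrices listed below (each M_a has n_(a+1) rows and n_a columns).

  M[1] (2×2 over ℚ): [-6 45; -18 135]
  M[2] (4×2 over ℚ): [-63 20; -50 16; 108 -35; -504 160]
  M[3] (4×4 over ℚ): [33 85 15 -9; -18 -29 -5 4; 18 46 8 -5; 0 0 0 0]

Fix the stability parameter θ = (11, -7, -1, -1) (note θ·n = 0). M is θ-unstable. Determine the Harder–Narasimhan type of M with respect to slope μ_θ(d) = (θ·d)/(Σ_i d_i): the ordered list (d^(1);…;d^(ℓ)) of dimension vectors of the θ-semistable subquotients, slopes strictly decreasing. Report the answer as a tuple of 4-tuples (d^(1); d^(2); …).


Barcode: M ≅ I[1,1], I[1,4], I[2,4], I[3,3], I[3,4], I[4,4]. HN layers by μ_θ (4 steps, strictly decreasing):
  μ^(1)=11; μ^(2)=1/2; μ^(3)=-1; μ^(4)=-7

((1, 0, 0, 0); (1, 1, 1, 1); (0, 0, 3, 3); (0, 1, 0, 0))


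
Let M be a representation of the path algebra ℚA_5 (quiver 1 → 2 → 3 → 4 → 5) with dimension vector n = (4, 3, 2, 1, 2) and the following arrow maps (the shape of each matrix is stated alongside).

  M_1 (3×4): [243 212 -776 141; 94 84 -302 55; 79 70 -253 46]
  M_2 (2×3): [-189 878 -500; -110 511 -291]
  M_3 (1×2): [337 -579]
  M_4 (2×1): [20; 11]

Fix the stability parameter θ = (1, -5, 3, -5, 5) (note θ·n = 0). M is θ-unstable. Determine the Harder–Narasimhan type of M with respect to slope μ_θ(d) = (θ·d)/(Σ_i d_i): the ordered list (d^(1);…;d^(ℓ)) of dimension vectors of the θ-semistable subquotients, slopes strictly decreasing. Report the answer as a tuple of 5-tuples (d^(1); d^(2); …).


Interval decomposition of M: I[1,1], I[1,2], I[1,3], I[1,5], I[5,5].
HN type (ℓ=5): μ^(1)=5; μ^(2)=3; μ^(3)=1; μ^(4)=-1; μ^(5)=-2

((0, 0, 0, 0, 2); (0, 0, 1, 0, 0); (1, 0, 0, 0, 0); (0, 0, 1, 1, 0); (3, 3, 0, 0, 0))


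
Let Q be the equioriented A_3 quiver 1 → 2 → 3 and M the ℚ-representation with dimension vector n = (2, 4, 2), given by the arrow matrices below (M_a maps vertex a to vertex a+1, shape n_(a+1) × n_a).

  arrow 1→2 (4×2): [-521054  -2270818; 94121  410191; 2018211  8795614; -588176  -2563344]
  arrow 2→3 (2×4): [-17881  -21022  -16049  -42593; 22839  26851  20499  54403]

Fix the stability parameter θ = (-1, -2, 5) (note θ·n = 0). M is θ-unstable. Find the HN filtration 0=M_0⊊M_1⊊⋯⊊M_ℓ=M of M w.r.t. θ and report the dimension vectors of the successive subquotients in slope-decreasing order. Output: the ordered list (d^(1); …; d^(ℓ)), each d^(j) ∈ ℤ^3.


Barcode: M ≅ I[1,3]^2, I[2,2]^2. HN layers by μ_θ (3 steps, strictly decreasing):
  μ^(1)=5; μ^(2)=-3/2; μ^(3)=-2

((0, 0, 2); (2, 2, 0); (0, 2, 0))


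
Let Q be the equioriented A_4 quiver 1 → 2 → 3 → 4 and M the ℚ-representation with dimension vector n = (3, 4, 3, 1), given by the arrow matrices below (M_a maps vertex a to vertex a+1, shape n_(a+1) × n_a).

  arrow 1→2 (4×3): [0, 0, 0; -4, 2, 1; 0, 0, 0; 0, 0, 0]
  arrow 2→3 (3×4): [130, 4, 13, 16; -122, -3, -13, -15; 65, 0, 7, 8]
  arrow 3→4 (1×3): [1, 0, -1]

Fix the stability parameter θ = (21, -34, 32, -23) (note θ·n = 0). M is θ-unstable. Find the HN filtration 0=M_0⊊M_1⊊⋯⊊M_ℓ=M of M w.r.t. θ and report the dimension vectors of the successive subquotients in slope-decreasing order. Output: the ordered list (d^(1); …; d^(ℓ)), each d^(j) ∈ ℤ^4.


Barcode: M ≅ I[1,1]^2, I[1,4], I[2,2], I[2,3]^2. HN layers by μ_θ (5 steps, strictly decreasing):
  μ^(1)=32; μ^(2)=21; μ^(3)=9/2; μ^(4)=-13/2; μ^(5)=-34

((0, 0, 2, 0); (2, 0, 0, 0); (0, 0, 1, 1); (1, 1, 0, 0); (0, 3, 0, 0))


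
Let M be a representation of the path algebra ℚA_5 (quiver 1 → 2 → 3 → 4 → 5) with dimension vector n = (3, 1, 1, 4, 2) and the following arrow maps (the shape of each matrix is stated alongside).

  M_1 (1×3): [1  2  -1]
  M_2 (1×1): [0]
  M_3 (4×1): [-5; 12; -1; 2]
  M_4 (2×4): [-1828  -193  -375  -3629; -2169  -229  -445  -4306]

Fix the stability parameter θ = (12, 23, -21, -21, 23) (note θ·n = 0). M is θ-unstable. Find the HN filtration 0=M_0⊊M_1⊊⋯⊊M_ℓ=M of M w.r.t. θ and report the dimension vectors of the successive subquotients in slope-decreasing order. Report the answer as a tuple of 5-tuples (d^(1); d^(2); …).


Interval decomposition of M: I[1,1]^2, I[1,2], I[3,5], I[4,4]^2, I[4,5].
HN type (ℓ=3): μ^(1)=23; μ^(2)=12; μ^(3)=-21

((0, 1, 0, 0, 2); (3, 0, 0, 0, 0); (0, 0, 1, 4, 0))


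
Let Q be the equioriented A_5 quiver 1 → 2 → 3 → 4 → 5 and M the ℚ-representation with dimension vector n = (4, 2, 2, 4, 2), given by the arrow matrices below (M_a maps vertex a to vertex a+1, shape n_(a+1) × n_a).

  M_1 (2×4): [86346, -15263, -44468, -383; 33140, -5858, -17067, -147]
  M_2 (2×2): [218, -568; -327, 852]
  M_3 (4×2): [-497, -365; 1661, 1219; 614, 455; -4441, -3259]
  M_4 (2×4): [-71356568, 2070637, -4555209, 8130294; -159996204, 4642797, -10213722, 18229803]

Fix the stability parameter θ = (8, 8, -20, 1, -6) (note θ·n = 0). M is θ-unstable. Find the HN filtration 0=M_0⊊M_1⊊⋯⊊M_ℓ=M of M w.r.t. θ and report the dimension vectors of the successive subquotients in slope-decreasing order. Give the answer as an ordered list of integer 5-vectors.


Barcode: M ≅ I[1,1]^2, I[1,2], I[1,4], I[3,5], I[4,4], I[4,5]. HN layers by μ_θ (5 steps, strictly decreasing):
  μ^(1)=8; μ^(2)=1; μ^(3)=-4/3; μ^(4)=-5/2; μ^(5)=-20

((3, 1, 0, 0, 0); (0, 0, 0, 2, 0); (1, 1, 1, 0, 0); (0, 0, 0, 2, 2); (0, 0, 1, 0, 0))
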